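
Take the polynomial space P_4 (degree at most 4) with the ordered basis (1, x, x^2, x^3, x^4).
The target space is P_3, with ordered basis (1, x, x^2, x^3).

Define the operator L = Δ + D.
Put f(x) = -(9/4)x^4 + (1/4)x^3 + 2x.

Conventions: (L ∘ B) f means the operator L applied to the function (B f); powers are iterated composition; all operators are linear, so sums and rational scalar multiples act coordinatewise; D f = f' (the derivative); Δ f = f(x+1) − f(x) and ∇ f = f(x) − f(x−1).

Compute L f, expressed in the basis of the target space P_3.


the result is g(x) = -18x^3 - 12x^2 - (33/4)x + 2

Δ f = -9x^3 - (51/4)x^2 - (33/4)x
D f = -9x^3 + (3/4)x^2 + 2
(Δ + D) f = -18x^3 - 12x^2 - (33/4)x + 2


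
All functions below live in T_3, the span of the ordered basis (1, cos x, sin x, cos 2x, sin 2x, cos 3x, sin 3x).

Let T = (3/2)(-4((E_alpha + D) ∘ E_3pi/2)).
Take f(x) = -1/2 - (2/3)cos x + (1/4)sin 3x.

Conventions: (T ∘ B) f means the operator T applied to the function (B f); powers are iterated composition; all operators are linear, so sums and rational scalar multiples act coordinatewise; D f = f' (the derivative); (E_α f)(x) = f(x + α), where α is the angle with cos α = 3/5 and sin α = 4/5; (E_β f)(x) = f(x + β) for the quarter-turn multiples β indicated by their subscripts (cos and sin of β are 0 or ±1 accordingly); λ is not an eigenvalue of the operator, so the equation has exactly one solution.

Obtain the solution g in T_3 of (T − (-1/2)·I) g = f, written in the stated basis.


the result is g(x) = 1/11 + (412/7143)cos x - (48/2381)sin x - (702/228197)cos 3x + (5153/456394)sin 3x

write g with unknown coordinates in the stated basis and equate coefficients in (T − (-1/2)·I) g = f
solving from the highest basis element down gives g = 1/11 + (412/7143)cos x - (48/2381)sin x - (702/228197)cos 3x + (5153/456394)sin 3x
check: T g = -6/11 - (1656/2381)cos x + (24/2381)sin x + (351/228197)cos 3x + (55761/228197)sin 3x
so T g − (-1/2)·g = -1/2 - (2/3)cos x + (1/4)sin 3x = f ✓


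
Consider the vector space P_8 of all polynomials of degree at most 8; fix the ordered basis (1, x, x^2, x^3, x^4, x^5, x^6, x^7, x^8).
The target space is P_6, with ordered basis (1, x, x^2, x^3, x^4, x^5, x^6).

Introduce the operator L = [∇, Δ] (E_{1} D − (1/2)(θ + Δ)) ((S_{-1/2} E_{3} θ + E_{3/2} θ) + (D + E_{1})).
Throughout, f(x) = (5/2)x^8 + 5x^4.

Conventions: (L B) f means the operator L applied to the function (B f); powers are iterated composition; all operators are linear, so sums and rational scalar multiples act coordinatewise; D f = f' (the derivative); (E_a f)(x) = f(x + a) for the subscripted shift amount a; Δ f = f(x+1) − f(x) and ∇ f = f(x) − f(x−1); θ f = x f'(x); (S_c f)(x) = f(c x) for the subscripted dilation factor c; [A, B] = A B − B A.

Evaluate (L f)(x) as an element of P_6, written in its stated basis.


g(x) = 0

θ f = 20x^8 + 20x^4
E_{3} θ f = 20x^8 + 480x^7 + 5040x^6 + 30240x^5 + 113420x^4 + 272400x^3 + 409320x^2 + 352080x + 132840
S_{-1/2} E_{3} θ f = (5/64)x^8 - (15/4)x^7 + (315/4)x^6 - 945x^5 + (28355/4)x^4 - 34050x^3 + 102330x^2 - 176040x + 132840
θ f = 20x^8 + 20x^4
E_{3/2} θ f = 20x^8 + 240x^7 + 1260x^6 + 3780x^5 + (14215/2)x^4 + 8625x^3 + (26595/4)x^2 + (12015/4)x + 39285/64
(S_{-1/2} E_{3} θ + E_{3/2} θ) f = (1285/64)x^8 + (945/4)x^7 + (5355/4)x^6 + 2835x^5 + (56785/4)x^4 - 25425x^3 + (435915/4)x^2 - (692145/4)x + 8541045/64
D f = 20x^7 + 20x^3
E_{1} f = (5/2)x^8 + 20x^7 + 70x^6 + 140x^5 + 180x^4 + 160x^3 + 100x^2 + 40x + 15/2
(D + E_{1}) f = (5/2)x^8 + 40x^7 + 70x^6 + 140x^5 + 180x^4 + 180x^3 + 100x^2 + 40x + 15/2
((S_{-1/2} E_{3} θ + E_{3/2} θ) + (D + E_{1})) f = (1445/64)x^8 + (1105/4)x^7 + (5635/4)x^6 + 2975x^5 + (57505/4)x^4 - 25245x^3 + (436315/4)x^2 - (691985/4)x + 8541525/64
D ((S_{-1/2} E_{3} θ + E_{3/2} θ) + (D + E_{1})) f = (1445/8)x^7 + (7735/4)x^6 + (16905/2)x^5 + 14875x^4 + 57505x^3 - 75735x^2 + (436315/2)x - 691985/4
E_{1} D ((S_{-1/2} E_{3} θ + E_{3/2} θ) + (D + E_{1})) f = (1445/8)x^7 + (25585/8)x^6 + (190785/8)x^5 + (739725/8)x^4 + (1972215/8)x^3 + (2426835/8)x^2 + (2830655/8)x + 418985/8
θ ((S_{-1/2} E_{3} θ + E_{3/2} θ) + (D + E_{1})) f = (1445/8)x^8 + (7735/4)x^7 + (16905/2)x^6 + 14875x^5 + 57505x^4 - 75735x^3 + (436315/2)x^2 - (691985/4)x
Δ ((S_{-1/2} E_{3} θ + E_{3/2} θ) + (D + E_{1})) f = (1445/8)x^7 + (41055/16)x^6 + (124145/8)x^5 + (1512175/32)x^4 + (1010905/8)x^3 + (1085395/16)x^2 + (1802955/8)x - 4486635/64
(θ + Δ) ((S_{-1/2} E_{3} θ + E_{3/2} θ) + (D + E_{1})) f = (1445/8)x^8 + (16915/8)x^7 + (176295/16)x^6 + (243145/8)x^5 + (3352335/32)x^4 + (405025/8)x^3 + (4575915/16)x^2 + (418985/8)x - 4486635/64
(-(1/2)(θ + Δ)) ((S_{-1/2} E_{3} θ + E_{3/2} θ) + (D + E_{1})) f = -(1445/16)x^8 - (16915/16)x^7 - (176295/32)x^6 - (243145/16)x^5 - (3352335/64)x^4 - (405025/16)x^3 - (4575915/32)x^2 - (418985/16)x + 4486635/128
(E_{1} D − (1/2)(θ + Δ)) ((S_{-1/2} E_{3} θ + E_{3/2} θ) + (D + E_{1})) f = -(1445/16)x^8 - (14025/16)x^7 - (73955/32)x^6 + (138425/16)x^5 + (2565465/64)x^4 + (3539405/16)x^3 + (5131425/32)x^2 + (5242325/16)x + 11190395/128
Δ (E_{1} D − (1/2)(θ + Δ)) ((S_{-1/2} E_{3} θ + E_{3/2} θ) + (D + E_{1})) f = -(1445/2)x^7 - (138635/16)x^6 - (298655/8)x^5 - (909125/32)x^4 + (1319185/8)x^3 + (14961015/16)x^2 + (9337815/8)x + 48299145/64
∇ Δ (E_{1} D − (1/2)(θ + Δ)) ((S_{-1/2} E_{3} θ + E_{3/2} θ) + (D + E_{1})) f = -(10115/2)x^6 - (294525/8)x^5 - (1311625/16)x^4 + (893375/8)x^3 + (3253075/8)x^2 + (11212165/8)x + 12674625/32
∇ (E_{1} D − (1/2)(θ + Δ)) ((S_{-1/2} E_{3} θ + E_{3/2} θ) + (D + E_{1})) f = -(1445/2)x^7 - (57715/16)x^6 - (2065/4)x^5 + (1714125/32)x^4 + (212905/4)x^3 + (8454865/16)x^2 - (937175/4)x + 22949895/64
Δ ∇ (E_{1} D − (1/2)(θ + Δ)) ((S_{-1/2} E_{3} θ + E_{3/2} θ) + (D + E_{1})) f = -(10115/2)x^6 - (294525/8)x^5 - (1311625/16)x^4 + (893375/8)x^3 + (3253075/8)x^2 + (11212165/8)x + 12674625/32
[∇, Δ] (E_{1} D − (1/2)(θ + Δ)) ((S_{-1/2} E_{3} θ + E_{3/2} θ) + (D + E_{1})) f = 0


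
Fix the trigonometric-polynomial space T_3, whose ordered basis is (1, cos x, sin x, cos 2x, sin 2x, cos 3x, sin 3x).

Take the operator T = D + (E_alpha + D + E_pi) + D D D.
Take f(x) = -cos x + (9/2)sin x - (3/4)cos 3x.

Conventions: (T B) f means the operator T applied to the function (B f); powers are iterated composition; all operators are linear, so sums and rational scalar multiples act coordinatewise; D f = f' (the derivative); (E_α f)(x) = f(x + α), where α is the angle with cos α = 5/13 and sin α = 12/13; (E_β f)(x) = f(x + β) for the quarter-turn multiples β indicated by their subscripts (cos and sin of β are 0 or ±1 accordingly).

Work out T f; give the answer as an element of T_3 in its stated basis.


D f = (9/2)cos x + sin x + (9/4)sin 3x
E_alpha f = (49/13)cos x + (69/26)sin x + (6105/8788)cos 3x - (621/2197)sin 3x
D f = (9/2)cos x + sin x + (9/4)sin 3x
E_pi f = cos x - (9/2)sin x + (3/4)cos 3x
(E_alpha + D + E_pi) f = (241/26)cos x - (11/13)sin x + (3174/2197)cos 3x + (17289/8788)sin 3x
D f = (9/2)cos x + sin x + (9/4)sin 3x
D D f = cos x - (9/2)sin x + (27/4)cos 3x
D D D f = -(9/2)cos x - sin x - (81/4)sin 3x
(D + (E_alpha + D + E_pi) + D D D) f = (241/26)cos x - (11/13)sin x + (3174/2197)cos 3x - (140895/8788)sin 3x

the result is g(x) = (241/26)cos x - (11/13)sin x + (3174/2197)cos 3x - (140895/8788)sin 3x


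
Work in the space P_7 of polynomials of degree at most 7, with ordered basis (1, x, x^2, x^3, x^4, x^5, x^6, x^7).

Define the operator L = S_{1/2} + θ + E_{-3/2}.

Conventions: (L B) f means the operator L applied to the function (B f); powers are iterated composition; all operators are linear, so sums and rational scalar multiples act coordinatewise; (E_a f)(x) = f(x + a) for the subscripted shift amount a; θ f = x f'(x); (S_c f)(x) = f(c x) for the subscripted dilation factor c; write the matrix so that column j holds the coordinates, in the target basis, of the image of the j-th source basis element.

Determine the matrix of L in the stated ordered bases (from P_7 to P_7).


the matrix is [[2, -3/2, 9/4, -27/8, 81/16, -243/32, 729/64, -2187/128]; [0, 5/2, -3, 27/4, -27/2, 405/16, -729/16, 5103/64]; [0, 0, 13/4, -9/2, 27/2, -135/4, 1215/16, -5103/32]; [0, 0, 0, 33/8, -6, 45/2, -135/2, 2835/16]; [0, 0, 0, 0, 81/16, -15/2, 135/4, -945/8]; [0, 0, 0, 0, 0, 193/32, -9, 189/4]; [0, 0, 0, 0, 0, 0, 449/64, -21/2]; [0, 0, 0, 0, 0, 0, 0, 1025/128]] (rows listed top to bottom)

image of 1: 2
image of x: (5/2)x - 3/2
image of x^2: (13/4)x^2 - 3x + 9/4
image of x^3: (33/8)x^3 - (9/2)x^2 + (27/4)x - 27/8
image of x^4: (81/16)x^4 - 6x^3 + (27/2)x^2 - (27/2)x + 81/16
image of x^5: (193/32)x^5 - (15/2)x^4 + (45/2)x^3 - (135/4)x^2 + (405/16)x - 243/32
image of x^6: (449/64)x^6 - 9x^5 + (135/4)x^4 - (135/2)x^3 + (1215/16)x^2 - (729/16)x + 729/64
image of x^7: (1025/128)x^7 - (21/2)x^6 + (189/4)x^5 - (945/8)x^4 + (2835/16)x^3 - (5103/32)x^2 + (5103/64)x - 2187/128
each image's coordinates form column j of the matrix


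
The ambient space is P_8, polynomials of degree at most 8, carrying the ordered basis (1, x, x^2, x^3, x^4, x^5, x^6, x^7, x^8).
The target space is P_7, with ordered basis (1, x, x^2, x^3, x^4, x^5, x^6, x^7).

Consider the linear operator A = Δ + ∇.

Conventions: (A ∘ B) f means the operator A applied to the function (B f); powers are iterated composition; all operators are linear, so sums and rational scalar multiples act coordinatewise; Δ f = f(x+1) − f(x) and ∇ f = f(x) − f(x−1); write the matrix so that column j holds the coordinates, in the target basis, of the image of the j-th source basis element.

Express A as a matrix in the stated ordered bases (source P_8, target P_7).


the matrix is [[0, 2, 0, 2, 0, 2, 0, 2, 0]; [0, 0, 4, 0, 8, 0, 12, 0, 16]; [0, 0, 0, 6, 0, 20, 0, 42, 0]; [0, 0, 0, 0, 8, 0, 40, 0, 112]; [0, 0, 0, 0, 0, 10, 0, 70, 0]; [0, 0, 0, 0, 0, 0, 12, 0, 112]; [0, 0, 0, 0, 0, 0, 0, 14, 0]; [0, 0, 0, 0, 0, 0, 0, 0, 16]] (rows listed top to bottom)

image of 1: 0
image of x: 2
image of x^2: 4x
image of x^3: 6x^2 + 2
image of x^4: 8x^3 + 8x
image of x^5: 10x^4 + 20x^2 + 2
image of x^6: 12x^5 + 40x^3 + 12x
image of x^7: 14x^6 + 70x^4 + 42x^2 + 2
image of x^8: 16x^7 + 112x^5 + 112x^3 + 16x
each image's coordinates form column j of the matrix


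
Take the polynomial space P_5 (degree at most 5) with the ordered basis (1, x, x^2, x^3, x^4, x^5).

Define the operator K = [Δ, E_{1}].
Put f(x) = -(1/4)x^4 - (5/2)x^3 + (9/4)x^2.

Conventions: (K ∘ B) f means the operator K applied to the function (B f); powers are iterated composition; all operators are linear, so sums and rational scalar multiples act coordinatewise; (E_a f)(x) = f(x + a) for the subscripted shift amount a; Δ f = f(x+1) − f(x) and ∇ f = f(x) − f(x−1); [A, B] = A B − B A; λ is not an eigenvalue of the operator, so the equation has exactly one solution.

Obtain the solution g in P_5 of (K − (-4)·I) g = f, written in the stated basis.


write g with unknown coordinates in the stated basis and equate coefficients in (K − (-4)·I) g = f
solving from the highest basis element down gives g = -(1/16)x^4 - (5/8)x^3 + (9/16)x^2
check: K g = 0
so K g − (-4)·g = -(1/4)x^4 - (5/2)x^3 + (9/4)x^2 = f ✓

the result is g(x) = -(1/16)x^4 - (5/8)x^3 + (9/16)x^2


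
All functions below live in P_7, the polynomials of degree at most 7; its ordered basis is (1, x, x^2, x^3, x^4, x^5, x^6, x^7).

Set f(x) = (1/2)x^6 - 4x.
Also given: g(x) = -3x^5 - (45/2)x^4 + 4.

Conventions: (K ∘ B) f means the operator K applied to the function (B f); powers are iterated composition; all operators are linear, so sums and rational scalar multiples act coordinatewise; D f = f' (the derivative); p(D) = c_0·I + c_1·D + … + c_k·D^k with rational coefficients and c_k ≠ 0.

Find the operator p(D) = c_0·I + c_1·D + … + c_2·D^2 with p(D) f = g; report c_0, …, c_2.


p(D) = -D − (3/2)·D^2, i.e. c_0 = 0, c_1 = -1, c_2 = -3/2

D^0 f = (1/2)x^6 - 4x
D^1 f = 3x^5 - 4
D^2 f = 15x^4
matching coefficients of g against c_0 f + c_1 Df + … from the top degree down determines the c_i
solution: c_0 = 0, c_1 = -1, c_2 = -3/2


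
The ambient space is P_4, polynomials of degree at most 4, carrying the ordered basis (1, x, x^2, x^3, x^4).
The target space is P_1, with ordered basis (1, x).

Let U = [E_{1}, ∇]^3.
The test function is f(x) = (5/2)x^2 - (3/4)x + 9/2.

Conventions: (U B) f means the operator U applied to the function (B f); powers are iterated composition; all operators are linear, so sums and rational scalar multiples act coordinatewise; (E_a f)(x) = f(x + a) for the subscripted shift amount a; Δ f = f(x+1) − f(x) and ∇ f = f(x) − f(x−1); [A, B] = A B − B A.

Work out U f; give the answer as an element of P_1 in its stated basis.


∇ f = 5x - 13/4
E_{1} ∇ f = 5x + 7/4
E_{1} f = (5/2)x^2 + (17/4)x + 25/4
∇ E_{1} f = 5x + 7/4
[E_{1}, ∇] f = 0
∇ [E_{1}, ∇] f = 0
E_{1} ∇ [E_{1}, ∇] f = 0
E_{1} [E_{1}, ∇] f = 0
∇ E_{1} [E_{1}, ∇] f = 0
[E_{1}, ∇] [E_{1}, ∇] f = 0
∇ [E_{1}, ∇] [E_{1}, ∇] f = 0
E_{1} ∇ [E_{1}, ∇] [E_{1}, ∇] f = 0
E_{1} [E_{1}, ∇] [E_{1}, ∇] f = 0
∇ E_{1} [E_{1}, ∇] [E_{1}, ∇] f = 0
[E_{1}, ∇] [E_{1}, ∇] [E_{1}, ∇] f = 0

g(x) = 0


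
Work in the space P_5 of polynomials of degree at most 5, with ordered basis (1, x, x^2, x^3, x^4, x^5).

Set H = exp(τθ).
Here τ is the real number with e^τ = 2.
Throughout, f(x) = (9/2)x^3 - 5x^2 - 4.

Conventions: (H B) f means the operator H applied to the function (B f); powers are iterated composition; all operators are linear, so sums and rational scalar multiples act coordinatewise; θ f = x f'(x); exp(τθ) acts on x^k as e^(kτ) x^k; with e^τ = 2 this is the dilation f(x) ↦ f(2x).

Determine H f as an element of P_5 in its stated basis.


g(x) = 36x^3 - 20x^2 - 4

exp(τθ) x^k = e^(kτ) x^k; with e^τ = 2 this sends x^k to 2^k x^k
x^2 ↦ 4 x^2
x^3 ↦ 8 x^3
applying this coordinatewise to f: exp(τθ) f = 36x^3 - 20x^2 - 4


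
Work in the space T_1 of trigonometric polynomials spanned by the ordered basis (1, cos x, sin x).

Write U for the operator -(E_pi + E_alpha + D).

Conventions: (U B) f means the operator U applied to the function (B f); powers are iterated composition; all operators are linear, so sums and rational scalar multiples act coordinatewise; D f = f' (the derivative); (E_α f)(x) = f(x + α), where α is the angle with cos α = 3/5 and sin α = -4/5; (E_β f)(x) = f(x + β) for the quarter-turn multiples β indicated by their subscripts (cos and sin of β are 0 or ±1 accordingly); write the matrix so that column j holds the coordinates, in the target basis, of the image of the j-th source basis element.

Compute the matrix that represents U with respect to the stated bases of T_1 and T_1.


the matrix is [[-2, 0, 0]; [0, 2/5, -1/5]; [0, 1/5, 2/5]] (rows listed top to bottom)

image of 1: -2
image of cos x: (2/5)cos x + (1/5)sin x
image of sin x: -(1/5)cos x + (2/5)sin x
each image's coordinates form column j of the matrix


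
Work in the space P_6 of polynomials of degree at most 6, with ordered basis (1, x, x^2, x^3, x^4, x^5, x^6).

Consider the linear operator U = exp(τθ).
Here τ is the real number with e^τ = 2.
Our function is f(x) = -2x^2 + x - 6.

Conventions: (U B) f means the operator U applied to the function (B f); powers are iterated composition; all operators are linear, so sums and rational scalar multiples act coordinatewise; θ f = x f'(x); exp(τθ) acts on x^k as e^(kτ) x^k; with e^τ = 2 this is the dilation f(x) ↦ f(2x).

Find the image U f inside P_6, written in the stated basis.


the image equals g(x) = -8x^2 + 2x - 6

exp(τθ) x^k = e^(kτ) x^k; with e^τ = 2 this sends x^k to 2^k x^k
x ↦ 2 x
x^2 ↦ 4 x^2
applying this coordinatewise to f: exp(τθ) f = -8x^2 + 2x - 6


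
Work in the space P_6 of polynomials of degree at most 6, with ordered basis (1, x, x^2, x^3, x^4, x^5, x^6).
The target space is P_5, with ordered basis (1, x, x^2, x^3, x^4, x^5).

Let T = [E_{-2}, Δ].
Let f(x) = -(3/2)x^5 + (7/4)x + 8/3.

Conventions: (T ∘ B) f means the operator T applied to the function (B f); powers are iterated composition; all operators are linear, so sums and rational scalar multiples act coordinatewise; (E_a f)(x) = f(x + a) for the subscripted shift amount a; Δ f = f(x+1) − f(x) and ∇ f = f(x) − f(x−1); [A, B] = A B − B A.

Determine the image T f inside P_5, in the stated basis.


the result is g(x) = 0

Δ f = -(15/2)x^4 - 15x^3 - 15x^2 - (15/2)x + 1/4
E_{-2} Δ f = -(15/2)x^4 + 45x^3 - 105x^2 + (225/2)x - 179/4
E_{-2} f = -(3/2)x^5 + 15x^4 - 60x^3 + 120x^2 - (473/4)x + 283/6
Δ E_{-2} f = -(15/2)x^4 + 45x^3 - 105x^2 + (225/2)x - 179/4
[E_{-2}, Δ] f = 0


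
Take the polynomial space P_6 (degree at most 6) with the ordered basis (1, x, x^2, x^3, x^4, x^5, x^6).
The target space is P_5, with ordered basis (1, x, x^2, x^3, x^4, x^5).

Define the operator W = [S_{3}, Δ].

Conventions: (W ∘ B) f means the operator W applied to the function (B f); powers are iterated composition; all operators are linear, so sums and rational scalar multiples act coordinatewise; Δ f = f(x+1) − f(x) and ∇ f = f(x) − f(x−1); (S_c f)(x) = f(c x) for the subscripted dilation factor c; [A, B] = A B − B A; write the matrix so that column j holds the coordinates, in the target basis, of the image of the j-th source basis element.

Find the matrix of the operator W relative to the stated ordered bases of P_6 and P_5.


the matrix is [[0, -2, -8, -26, -80, -242, -728]; [0, 0, -12, -72, -312, -1200, -4356]; [0, 0, 0, -54, -432, -2340, -10800]; [0, 0, 0, 0, -216, -2160, -14040]; [0, 0, 0, 0, 0, -810, -9720]; [0, 0, 0, 0, 0, 0, -2916]] (rows listed top to bottom)

image of 1: 0
image of x: -2
image of x^2: -12x - 8
image of x^3: -54x^2 - 72x - 26
image of x^4: -216x^3 - 432x^2 - 312x - 80
image of x^5: -810x^4 - 2160x^3 - 2340x^2 - 1200x - 242
image of x^6: -2916x^5 - 9720x^4 - 14040x^3 - 10800x^2 - 4356x - 728
each image's coordinates form column j of the matrix


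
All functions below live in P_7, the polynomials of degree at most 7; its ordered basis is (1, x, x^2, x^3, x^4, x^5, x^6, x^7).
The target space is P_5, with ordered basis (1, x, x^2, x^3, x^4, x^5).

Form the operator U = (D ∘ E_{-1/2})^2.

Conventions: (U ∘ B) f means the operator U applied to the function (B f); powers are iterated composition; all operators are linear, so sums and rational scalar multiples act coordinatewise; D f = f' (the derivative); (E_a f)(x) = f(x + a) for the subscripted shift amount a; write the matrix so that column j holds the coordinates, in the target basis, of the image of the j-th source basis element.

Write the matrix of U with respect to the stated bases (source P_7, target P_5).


the matrix is [[0, 0, 2, -6, 12, -20, 30, -42]; [0, 0, 0, 6, -24, 60, -120, 210]; [0, 0, 0, 0, 12, -60, 180, -420]; [0, 0, 0, 0, 0, 20, -120, 420]; [0, 0, 0, 0, 0, 0, 30, -210]; [0, 0, 0, 0, 0, 0, 0, 42]] (rows listed top to bottom)

image of 1: 0
image of x: 0
image of x^2: 2
image of x^3: 6x - 6
image of x^4: 12x^2 - 24x + 12
image of x^5: 20x^3 - 60x^2 + 60x - 20
image of x^6: 30x^4 - 120x^3 + 180x^2 - 120x + 30
image of x^7: 42x^5 - 210x^4 + 420x^3 - 420x^2 + 210x - 42
each image's coordinates form column j of the matrix


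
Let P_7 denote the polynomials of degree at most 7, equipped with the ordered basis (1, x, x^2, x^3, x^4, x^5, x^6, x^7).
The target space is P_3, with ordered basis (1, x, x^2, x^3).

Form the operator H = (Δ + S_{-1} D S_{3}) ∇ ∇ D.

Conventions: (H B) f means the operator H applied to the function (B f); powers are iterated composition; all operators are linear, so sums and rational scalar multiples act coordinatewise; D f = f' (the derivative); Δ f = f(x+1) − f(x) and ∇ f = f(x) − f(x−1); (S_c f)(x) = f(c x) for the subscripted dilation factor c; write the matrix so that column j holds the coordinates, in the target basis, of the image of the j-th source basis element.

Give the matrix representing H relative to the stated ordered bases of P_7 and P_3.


image of 1: 0
image of x: 0
image of x^2: 0
image of x^3: 0
image of x^4: 96
image of x^5: -960x - 420
image of x^6: 10080x^2 + 6120x + 1440
image of x^7: -67200x^3 - 69300x^2 - 25200x - 4200
each image's coordinates form column j of the matrix

the matrix is [[0, 0, 0, 0, 96, -420, 1440, -4200]; [0, 0, 0, 0, 0, -960, 6120, -25200]; [0, 0, 0, 0, 0, 0, 10080, -69300]; [0, 0, 0, 0, 0, 0, 0, -67200]] (rows listed top to bottom)


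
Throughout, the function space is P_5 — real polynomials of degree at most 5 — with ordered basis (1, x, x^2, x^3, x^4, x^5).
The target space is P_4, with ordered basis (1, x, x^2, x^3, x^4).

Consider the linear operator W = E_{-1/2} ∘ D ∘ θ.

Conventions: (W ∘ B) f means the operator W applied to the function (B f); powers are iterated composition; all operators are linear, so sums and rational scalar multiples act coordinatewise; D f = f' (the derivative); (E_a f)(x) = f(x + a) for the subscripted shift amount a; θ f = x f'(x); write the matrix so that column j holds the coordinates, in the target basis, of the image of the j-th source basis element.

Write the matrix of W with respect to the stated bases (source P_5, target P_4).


image of 1: 0
image of x: 1
image of x^2: 4x - 2
image of x^3: 9x^2 - 9x + 9/4
image of x^4: 16x^3 - 24x^2 + 12x - 2
image of x^5: 25x^4 - 50x^3 + (75/2)x^2 - (25/2)x + 25/16
each image's coordinates form column j of the matrix

the matrix is [[0, 1, -2, 9/4, -2, 25/16]; [0, 0, 4, -9, 12, -25/2]; [0, 0, 0, 9, -24, 75/2]; [0, 0, 0, 0, 16, -50]; [0, 0, 0, 0, 0, 25]] (rows listed top to bottom)


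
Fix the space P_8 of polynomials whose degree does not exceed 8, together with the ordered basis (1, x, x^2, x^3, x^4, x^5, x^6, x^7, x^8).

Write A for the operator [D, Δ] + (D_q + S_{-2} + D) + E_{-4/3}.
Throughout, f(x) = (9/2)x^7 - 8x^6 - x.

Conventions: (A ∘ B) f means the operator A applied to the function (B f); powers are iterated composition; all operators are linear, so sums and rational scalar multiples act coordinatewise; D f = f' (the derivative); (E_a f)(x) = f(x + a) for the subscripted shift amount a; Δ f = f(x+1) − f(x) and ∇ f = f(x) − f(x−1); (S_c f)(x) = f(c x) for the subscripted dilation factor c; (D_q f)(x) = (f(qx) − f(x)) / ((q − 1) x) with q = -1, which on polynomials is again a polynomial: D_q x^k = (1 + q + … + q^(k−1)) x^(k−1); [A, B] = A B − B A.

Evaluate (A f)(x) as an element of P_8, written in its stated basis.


Δ f = (63/2)x^6 + (93/2)x^5 + (75/2)x^4 - (5/2)x^3 - (51/2)x^2 - (33/2)x - 9/2
D Δ f = 189x^5 + (465/2)x^4 + 150x^3 - (15/2)x^2 - 51x - 33/2
D f = (63/2)x^6 - 48x^5 - 1
Δ D f = 189x^5 + (465/2)x^4 + 150x^3 - (15/2)x^2 - 51x - 33/2
[D, Δ] f = 0
D_q f = (9/2)x^6 - 1
S_{-2} f = -576x^7 - 512x^6 + 2x
D f = (63/2)x^6 - 48x^5 - 1
(D_q + S_{-2} + D) f = -576x^7 - 476x^6 - 48x^5 + 2x - 2
E_{-4/3} f = (9/2)x^7 - 50x^6 + 232x^5 - (1760/3)x^4 + (23680/27)x^3 - (20992/27)x^2 + (10213/27)x - 56372/729
([D, Δ] + (D_q + S_{-2} + D) + E_{-4/3}) f = -(1143/2)x^7 - 526x^6 + 184x^5 - (1760/3)x^4 + (23680/27)x^3 - (20992/27)x^2 + (10267/27)x - 57830/729

the result is g(x) = -(1143/2)x^7 - 526x^6 + 184x^5 - (1760/3)x^4 + (23680/27)x^3 - (20992/27)x^2 + (10267/27)x - 57830/729


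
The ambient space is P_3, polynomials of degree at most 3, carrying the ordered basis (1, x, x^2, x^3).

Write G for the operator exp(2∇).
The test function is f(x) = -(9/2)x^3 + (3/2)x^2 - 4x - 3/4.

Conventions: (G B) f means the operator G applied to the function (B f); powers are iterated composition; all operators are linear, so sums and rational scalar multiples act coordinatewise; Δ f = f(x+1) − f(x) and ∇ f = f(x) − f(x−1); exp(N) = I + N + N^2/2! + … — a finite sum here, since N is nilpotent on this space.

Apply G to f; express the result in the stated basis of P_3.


the result is g(x) = -(9/2)x^3 - (51/2)x^2 - 25x + 13/4

order-1 term: -27x^2 + 33x - 20
order-2 term: -54x + 60
order-3 term: -36
the series for exp(2∇) f terminates at order 3
exp(2∇) f = -(9/2)x^3 - (51/2)x^2 - 25x + 13/4


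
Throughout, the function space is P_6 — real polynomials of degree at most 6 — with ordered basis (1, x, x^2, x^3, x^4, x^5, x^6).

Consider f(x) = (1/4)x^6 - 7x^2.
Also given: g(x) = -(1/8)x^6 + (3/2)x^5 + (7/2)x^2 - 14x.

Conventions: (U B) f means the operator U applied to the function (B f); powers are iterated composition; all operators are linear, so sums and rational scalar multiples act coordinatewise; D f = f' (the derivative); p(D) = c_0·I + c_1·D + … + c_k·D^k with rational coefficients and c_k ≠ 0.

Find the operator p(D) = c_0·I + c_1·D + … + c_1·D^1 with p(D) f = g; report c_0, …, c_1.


c_0 = -1/2, c_1 = 1

D^0 f = (1/4)x^6 - 7x^2
D^1 f = (3/2)x^5 - 14x
matching coefficients of g against c_0 f + c_1 Df + … from the top degree down determines the c_i
solution: c_0 = -1/2, c_1 = 1


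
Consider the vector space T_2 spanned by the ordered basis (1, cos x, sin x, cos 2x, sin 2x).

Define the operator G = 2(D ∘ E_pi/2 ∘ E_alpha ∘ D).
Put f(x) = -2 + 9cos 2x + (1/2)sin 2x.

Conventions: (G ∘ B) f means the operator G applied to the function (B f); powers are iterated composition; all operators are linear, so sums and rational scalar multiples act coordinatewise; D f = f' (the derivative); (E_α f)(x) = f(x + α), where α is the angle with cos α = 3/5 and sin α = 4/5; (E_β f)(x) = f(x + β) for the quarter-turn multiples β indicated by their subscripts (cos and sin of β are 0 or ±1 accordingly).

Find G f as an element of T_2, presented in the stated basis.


g(x) = -(408/25)cos 2x - (1756/25)sin 2x

D f = cos 2x - 18sin 2x
E_alpha D f = -(439/25)cos 2x + (102/25)sin 2x
E_pi/2 (E_alpha ∘ D) f = (439/25)cos 2x - (102/25)sin 2x
D E_pi/2 (E_alpha ∘ D) f = -(204/25)cos 2x - (878/25)sin 2x
(2(D ∘ E_pi/2 ∘ E_alpha ∘ D)) f = -(408/25)cos 2x - (1756/25)sin 2x


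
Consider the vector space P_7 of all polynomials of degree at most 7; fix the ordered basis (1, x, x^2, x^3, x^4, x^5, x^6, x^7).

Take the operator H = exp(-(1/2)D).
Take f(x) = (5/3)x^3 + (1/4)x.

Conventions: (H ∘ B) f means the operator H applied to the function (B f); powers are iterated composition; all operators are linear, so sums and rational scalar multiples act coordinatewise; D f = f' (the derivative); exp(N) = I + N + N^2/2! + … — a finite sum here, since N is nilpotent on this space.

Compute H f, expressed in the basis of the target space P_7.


g(x) = (5/3)x^3 - (5/2)x^2 + (3/2)x - 1/3

order-1 term: -(5/2)x^2 - 1/8
order-2 term: (5/4)x
order-3 term: -5/24
the series for exp(-(1/2)D) f terminates at order 3
exp(-(1/2)D) f = (5/3)x^3 - (5/2)x^2 + (3/2)x - 1/3


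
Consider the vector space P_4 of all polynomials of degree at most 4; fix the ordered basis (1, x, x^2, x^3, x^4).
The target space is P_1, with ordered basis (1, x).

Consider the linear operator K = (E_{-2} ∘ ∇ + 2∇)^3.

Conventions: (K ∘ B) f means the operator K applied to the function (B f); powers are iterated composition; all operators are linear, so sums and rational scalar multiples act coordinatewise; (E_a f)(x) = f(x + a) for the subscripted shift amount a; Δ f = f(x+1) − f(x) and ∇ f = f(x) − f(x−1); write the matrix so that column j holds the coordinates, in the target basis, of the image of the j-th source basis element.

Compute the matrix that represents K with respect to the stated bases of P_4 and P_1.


image of 1: 0
image of x: 0
image of x^2: 0
image of x^3: 162
image of x^4: 648x - 2268
each image's coordinates form column j of the matrix

the matrix is [[0, 0, 0, 162, -2268]; [0, 0, 0, 0, 648]] (rows listed top to bottom)


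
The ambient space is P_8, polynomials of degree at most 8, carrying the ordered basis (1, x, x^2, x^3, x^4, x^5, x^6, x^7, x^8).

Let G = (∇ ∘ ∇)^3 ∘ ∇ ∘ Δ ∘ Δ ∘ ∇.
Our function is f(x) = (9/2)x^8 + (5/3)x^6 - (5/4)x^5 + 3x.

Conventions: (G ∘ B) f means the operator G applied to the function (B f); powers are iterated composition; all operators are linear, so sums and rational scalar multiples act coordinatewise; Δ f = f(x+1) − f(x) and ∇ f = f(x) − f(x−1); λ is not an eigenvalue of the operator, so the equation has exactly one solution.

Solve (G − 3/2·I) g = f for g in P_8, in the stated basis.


the result is g(x) = -3x^8 - (10/9)x^6 + (5/6)x^5 - 2x

write g with unknown coordinates in the stated basis and equate coefficients in (G − 3/2·I) g = f
solving from the highest basis element down gives g = -3x^8 - (10/9)x^6 + (5/6)x^5 - 2x
check: G g = 0
so G g − 3/2·g = (9/2)x^8 + (5/3)x^6 - (5/4)x^5 + 3x = f ✓


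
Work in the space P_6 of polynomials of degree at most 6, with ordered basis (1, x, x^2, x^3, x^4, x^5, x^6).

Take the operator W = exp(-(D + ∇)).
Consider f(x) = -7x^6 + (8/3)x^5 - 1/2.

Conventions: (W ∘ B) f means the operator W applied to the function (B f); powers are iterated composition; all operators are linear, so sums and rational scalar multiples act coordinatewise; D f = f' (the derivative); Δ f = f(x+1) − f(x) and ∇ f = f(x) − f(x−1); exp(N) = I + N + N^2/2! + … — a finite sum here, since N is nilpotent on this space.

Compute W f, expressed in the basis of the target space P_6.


the result is g(x) = -7x^6 + (260/3)x^5 - (1655/3)x^4 + (6700/3)x^3 - 5860x^2 + (27658/3)x - 40085/6

order-1 term: 84x^5 - (395/3)x^4 + (500/3)x^3 - (395/3)x^2 + (166/3)x - 29/3
order-2 term: -420x^4 + (2840/3)x^3 - 1315x^2 + (2960/3)x - 937/3
order-3 term: 1120x^3 - (8200/3)x^2 + 3260x - 4655/3
order-4 term: -1680x^2 + (10720/3)x - 7780/3
order-5 term: 1344x - 5296/3
order-6 term: -448
the series for exp(-(D + ∇)) f terminates at order 6
exp(-(D + ∇)) f = -7x^6 + (260/3)x^5 - (1655/3)x^4 + (6700/3)x^3 - 5860x^2 + (27658/3)x - 40085/6


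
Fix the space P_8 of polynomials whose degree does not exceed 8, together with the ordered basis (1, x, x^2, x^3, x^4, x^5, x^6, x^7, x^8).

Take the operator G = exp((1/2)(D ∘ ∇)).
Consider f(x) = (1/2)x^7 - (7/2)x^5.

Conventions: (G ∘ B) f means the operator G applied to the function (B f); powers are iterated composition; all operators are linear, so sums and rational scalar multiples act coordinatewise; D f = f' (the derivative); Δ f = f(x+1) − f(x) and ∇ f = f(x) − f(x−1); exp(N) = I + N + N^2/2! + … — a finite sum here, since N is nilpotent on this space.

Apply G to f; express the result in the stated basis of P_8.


the image equals g(x) = (1/2)x^7 + 7x^5 - (105/4)x^4 + (105/2)x^3 - (525/4)x^2 + (637/4)x - 98

order-1 term: (21/2)x^5 - (105/4)x^4 + (105/4)x^2 - (49/2)x + 7
order-2 term: (105/2)x^3 - (315/2)x^2 + (525/4)x - 105/4
order-3 term: (105/2)x - 315/4
the series for exp((1/2)(D ∘ ∇)) f terminates at order 3
exp((1/2)(D ∘ ∇)) f = (1/2)x^7 + 7x^5 - (105/4)x^4 + (105/2)x^3 - (525/4)x^2 + (637/4)x - 98


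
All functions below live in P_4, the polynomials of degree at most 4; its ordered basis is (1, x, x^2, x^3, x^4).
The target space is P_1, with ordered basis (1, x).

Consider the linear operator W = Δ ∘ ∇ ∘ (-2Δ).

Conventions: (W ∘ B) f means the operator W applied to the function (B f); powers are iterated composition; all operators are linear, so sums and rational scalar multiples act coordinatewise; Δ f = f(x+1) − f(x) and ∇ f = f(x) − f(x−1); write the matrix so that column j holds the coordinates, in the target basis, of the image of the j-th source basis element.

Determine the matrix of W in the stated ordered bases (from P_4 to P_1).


image of 1: 0
image of x: 0
image of x^2: 0
image of x^3: -12
image of x^4: -48x - 24
each image's coordinates form column j of the matrix

the matrix is [[0, 0, 0, -12, -24]; [0, 0, 0, 0, -48]] (rows listed top to bottom)


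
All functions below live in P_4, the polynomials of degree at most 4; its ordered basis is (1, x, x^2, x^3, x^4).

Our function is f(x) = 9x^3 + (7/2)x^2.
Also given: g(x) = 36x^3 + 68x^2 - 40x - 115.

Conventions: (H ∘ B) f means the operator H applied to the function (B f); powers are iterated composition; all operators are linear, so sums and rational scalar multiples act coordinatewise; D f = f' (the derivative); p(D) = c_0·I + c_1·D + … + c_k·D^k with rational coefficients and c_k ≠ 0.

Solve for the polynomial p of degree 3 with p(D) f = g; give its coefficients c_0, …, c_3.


p(D) = 4·I + 2·D − D^2 − 2·D^3, i.e. c_0 = 4, c_1 = 2, c_2 = -1, c_3 = -2

D^0 f = 9x^3 + (7/2)x^2
D^1 f = 27x^2 + 7x
D^2 f = 54x + 7
D^3 f = 54
matching coefficients of g against c_0 f + c_1 Df + … from the top degree down determines the c_i
solution: c_0 = 4, c_1 = 2, c_2 = -1, c_3 = -2


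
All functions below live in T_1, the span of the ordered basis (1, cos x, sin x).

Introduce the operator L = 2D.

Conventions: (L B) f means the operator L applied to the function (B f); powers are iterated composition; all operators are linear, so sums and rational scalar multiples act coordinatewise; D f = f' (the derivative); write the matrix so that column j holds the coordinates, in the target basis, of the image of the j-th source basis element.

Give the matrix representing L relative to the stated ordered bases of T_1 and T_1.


image of 1: 0
image of cos x: -2sin x
image of sin x: 2cos x
each image's coordinates form column j of the matrix

the matrix is [[0, 0, 0]; [0, 0, 2]; [0, -2, 0]] (rows listed top to bottom)


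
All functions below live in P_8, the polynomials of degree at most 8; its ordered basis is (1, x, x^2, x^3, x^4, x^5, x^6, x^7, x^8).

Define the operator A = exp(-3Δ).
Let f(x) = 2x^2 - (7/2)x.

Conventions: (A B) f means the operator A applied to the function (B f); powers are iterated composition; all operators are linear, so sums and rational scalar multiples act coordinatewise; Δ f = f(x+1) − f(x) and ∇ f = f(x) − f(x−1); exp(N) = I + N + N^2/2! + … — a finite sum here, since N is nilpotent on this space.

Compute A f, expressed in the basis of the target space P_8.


g(x) = 2x^2 - (31/2)x + 45/2

order-1 term: -12x + 9/2
order-2 term: 18
the series for exp(-3Δ) f terminates at order 2
exp(-3Δ) f = 2x^2 - (31/2)x + 45/2


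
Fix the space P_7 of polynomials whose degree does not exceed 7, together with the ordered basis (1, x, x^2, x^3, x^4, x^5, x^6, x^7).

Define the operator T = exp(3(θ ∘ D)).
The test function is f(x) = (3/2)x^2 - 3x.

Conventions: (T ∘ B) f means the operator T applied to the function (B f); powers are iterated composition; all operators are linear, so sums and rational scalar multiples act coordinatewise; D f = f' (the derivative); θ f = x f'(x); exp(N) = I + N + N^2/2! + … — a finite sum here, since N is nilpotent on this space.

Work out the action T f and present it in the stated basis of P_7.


the image equals g(x) = (3/2)x^2 + 6x

order-1 term: 9x
the series for exp(3(θ ∘ D)) f terminates at order 1
exp(3(θ ∘ D)) f = (3/2)x^2 + 6x


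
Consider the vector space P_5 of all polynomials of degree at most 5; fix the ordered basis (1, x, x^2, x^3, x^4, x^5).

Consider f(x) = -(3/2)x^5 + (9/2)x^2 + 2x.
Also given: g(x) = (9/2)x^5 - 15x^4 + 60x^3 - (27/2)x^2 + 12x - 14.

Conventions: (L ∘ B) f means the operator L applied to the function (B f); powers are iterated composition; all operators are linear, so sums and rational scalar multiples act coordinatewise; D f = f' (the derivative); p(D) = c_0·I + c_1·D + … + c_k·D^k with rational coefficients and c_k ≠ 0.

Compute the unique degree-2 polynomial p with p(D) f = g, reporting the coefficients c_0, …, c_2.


D^0 f = -(3/2)x^5 + (9/2)x^2 + 2x
D^1 f = -(15/2)x^4 + 9x + 2
D^2 f = -30x^3 + 9
matching coefficients of g against c_0 f + c_1 Df + … from the top degree down determines the c_i
solution: c_0 = -3, c_1 = 2, c_2 = -2

c_0 = -3, c_1 = 2, c_2 = -2


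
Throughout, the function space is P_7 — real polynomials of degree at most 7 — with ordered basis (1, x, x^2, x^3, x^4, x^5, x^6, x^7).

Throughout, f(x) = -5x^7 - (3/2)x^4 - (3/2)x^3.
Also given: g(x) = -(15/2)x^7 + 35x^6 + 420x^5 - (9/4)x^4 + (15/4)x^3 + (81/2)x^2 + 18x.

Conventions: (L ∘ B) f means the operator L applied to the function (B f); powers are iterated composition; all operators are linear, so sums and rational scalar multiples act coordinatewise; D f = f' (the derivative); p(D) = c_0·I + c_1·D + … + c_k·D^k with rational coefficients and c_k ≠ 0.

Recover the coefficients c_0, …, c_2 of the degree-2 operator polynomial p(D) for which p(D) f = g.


D^0 f = -5x^7 - (3/2)x^4 - (3/2)x^3
D^1 f = -35x^6 - 6x^3 - (9/2)x^2
D^2 f = -210x^5 - 18x^2 - 9x
matching coefficients of g against c_0 f + c_1 Df + … from the top degree down determines the c_i
solution: c_0 = 3/2, c_1 = -1, c_2 = -2

c_0 = 3/2, c_1 = -1, c_2 = -2


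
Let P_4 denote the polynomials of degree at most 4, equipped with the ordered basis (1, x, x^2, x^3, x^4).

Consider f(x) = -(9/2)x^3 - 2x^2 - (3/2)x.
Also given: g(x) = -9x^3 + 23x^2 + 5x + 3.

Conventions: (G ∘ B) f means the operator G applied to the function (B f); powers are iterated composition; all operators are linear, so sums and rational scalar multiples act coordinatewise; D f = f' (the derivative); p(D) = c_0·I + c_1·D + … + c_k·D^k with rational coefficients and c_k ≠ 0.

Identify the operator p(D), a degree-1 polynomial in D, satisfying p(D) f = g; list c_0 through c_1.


D^0 f = -(9/2)x^3 - 2x^2 - (3/2)x
D^1 f = -(27/2)x^2 - 4x - 3/2
matching coefficients of g against c_0 f + c_1 Df + … from the top degree down determines the c_i
solution: c_0 = 2, c_1 = -2

p(D) = 2·I − 2·D, i.e. c_0 = 2, c_1 = -2


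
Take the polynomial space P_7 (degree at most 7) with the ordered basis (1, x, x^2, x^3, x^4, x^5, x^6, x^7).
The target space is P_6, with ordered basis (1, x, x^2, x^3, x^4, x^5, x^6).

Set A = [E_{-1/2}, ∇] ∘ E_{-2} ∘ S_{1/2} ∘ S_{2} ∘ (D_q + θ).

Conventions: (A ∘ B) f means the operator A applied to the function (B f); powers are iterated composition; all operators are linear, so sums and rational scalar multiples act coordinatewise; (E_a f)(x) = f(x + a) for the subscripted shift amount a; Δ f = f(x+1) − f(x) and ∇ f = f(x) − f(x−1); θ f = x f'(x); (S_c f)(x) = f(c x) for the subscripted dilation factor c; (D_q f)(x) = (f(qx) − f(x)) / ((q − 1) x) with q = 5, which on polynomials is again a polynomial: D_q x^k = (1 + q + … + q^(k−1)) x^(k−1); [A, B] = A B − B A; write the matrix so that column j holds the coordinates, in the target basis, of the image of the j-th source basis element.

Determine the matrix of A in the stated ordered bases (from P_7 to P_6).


image of 1: 0
image of x: 0
image of x^2: 0
image of x^3: 0
image of x^4: 0
image of x^5: 0
image of x^6: 0
image of x^7: 0
each image's coordinates form column j of the matrix

the matrix is [[0, 0, 0, 0, 0, 0, 0, 0]; [0, 0, 0, 0, 0, 0, 0, 0]; [0, 0, 0, 0, 0, 0, 0, 0]; [0, 0, 0, 0, 0, 0, 0, 0]; [0, 0, 0, 0, 0, 0, 0, 0]; [0, 0, 0, 0, 0, 0, 0, 0]; [0, 0, 0, 0, 0, 0, 0, 0]] (rows listed top to bottom)


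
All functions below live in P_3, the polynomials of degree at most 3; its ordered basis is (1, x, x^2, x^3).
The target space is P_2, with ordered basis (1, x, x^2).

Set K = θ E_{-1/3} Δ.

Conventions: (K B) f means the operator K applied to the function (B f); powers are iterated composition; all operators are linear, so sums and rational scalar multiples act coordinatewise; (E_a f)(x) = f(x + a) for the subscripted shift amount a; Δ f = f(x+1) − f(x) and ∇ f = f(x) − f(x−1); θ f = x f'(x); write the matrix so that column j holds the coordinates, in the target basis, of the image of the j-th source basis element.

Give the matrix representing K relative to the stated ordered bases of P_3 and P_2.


the matrix is [[0, 0, 0, 0]; [0, 0, 2, 1]; [0, 0, 0, 6]] (rows listed top to bottom)

image of 1: 0
image of x: 0
image of x^2: 2x
image of x^3: 6x^2 + x
each image's coordinates form column j of the matrix


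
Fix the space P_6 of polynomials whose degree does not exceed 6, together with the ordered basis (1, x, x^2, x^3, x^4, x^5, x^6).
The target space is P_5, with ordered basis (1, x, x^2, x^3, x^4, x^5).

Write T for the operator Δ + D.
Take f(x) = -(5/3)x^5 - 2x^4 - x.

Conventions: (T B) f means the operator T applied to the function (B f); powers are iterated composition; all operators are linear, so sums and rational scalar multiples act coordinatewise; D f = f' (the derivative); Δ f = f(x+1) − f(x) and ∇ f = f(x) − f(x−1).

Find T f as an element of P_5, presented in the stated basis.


g(x) = -(50/3)x^4 - (98/3)x^3 - (86/3)x^2 - (49/3)x - 17/3

Δ f = -(25/3)x^4 - (74/3)x^3 - (86/3)x^2 - (49/3)x - 14/3
D f = -(25/3)x^4 - 8x^3 - 1
(Δ + D) f = -(50/3)x^4 - (98/3)x^3 - (86/3)x^2 - (49/3)x - 17/3
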